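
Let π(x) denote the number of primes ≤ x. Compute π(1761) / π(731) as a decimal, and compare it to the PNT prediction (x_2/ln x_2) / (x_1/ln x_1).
π(1761)/π(731) = 274/129 ≈ 2.1240;  PNT prediction ≈ 2.1256.

π(731) = 129 and π(1761) = 274, so π(1761)/π(731) ≈ 2.1240. The PNT-predicted ratio is (1761/ln(1761)) / (731/ln(731)) ≈ 2.1256. The two agree to within a few percent, as expected.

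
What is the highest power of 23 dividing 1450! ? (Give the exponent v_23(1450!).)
v_23(1450!) = 65

Legendre's formula: v_p(n!) = Σ_{k ≥ 1} ⌊n / p^k⌋. For p = 23, n = 1450, the terms are:
  ⌊1450/23^1⌋ = ⌊1450/23⌋ = 63
  ⌊1450/23^2⌋ = ⌊1450/529⌋ = 2
(the next term ⌊1450/23^3⌋ = 0, terminating the sum). Summing: v_23(1450!) = 63 + 2 = 65.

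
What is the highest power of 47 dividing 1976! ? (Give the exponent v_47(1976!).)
v_47(1976!) = 42

Legendre's formula: v_p(n!) = Σ_{k ≥ 1} ⌊n / p^k⌋. For p = 47, n = 1976, the terms are:
  ⌊1976/47^1⌋ = ⌊1976/47⌋ = 42
(the next term ⌊1976/47^2⌋ = 0, terminating the sum). Summing: v_47(1976!) = 42 = 42.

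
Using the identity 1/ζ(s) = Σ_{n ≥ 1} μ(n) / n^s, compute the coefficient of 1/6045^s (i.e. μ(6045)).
μ(6045) = 1

Factor n = 6045 = 3 · 5 · 13 · 31. μ(n) = 0 if any exponent ≥ 2 (not squarefree); otherwise μ(n) = (−1)^{ω(n)} where ω(n) is the number of distinct prime factors. Applying: μ(6045) = 1.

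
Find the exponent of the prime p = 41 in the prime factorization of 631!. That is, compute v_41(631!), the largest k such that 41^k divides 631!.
v_41(631!) = 15

Legendre's formula: v_p(n!) = Σ_{k ≥ 1} ⌊n / p^k⌋. For p = 41, n = 631, the terms are:
  ⌊631/41^1⌋ = ⌊631/41⌋ = 15
(the next term ⌊631/41^2⌋ = 0, terminating the sum). Summing: v_41(631!) = 15 = 15.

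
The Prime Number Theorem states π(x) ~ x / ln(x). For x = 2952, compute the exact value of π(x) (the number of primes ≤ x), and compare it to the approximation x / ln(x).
π(2952) = 424;  x/ln(x) ≈ 369.45;  relative error ≈ 12.87%.

Directly count primes up to 2952: π(2952) = 424. The PNT approximation gives 2952/ln(2952) ≈ 2952/7.99024 ≈ 369.45. Relative error (π(x) − x/ln(x)) / π(x) ≈ 12.87%; the approximation is known to undercount slightly (Li(x) is a better estimate).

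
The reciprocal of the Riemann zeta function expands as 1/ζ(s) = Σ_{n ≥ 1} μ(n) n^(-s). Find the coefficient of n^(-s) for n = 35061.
μ(35061) = 1

Factor n = 35061 = 3 · 13 · 29 · 31. μ(n) = 0 if any exponent ≥ 2 (not squarefree); otherwise μ(n) = (−1)^{ω(n)} where ω(n) is the number of distinct prime factors. Applying: μ(35061) = 1.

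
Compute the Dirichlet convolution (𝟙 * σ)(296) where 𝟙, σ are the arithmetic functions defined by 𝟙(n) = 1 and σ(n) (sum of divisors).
(𝟙 * σ)(296) = 1014

Divisors of 296: [1, 2, 4, 8, 37, 74, 148, 296]. For each d | 296:
  d = 1: 𝟙(1) · σ(296/1) = 1 · 570 = 570
  d = 2: 𝟙(2) · σ(296/2) = 1 · 266 = 266
  d = 4: 𝟙(4) · σ(296/4) = 1 · 114 = 114
  d = 8: 𝟙(8) · σ(296/8) = 1 · 38 = 38
  d = 37: 𝟙(37) · σ(296/37) = 1 · 15 = 15
  d = 74: 𝟙(74) · σ(296/74) = 1 · 7 = 7
  d = 148: 𝟙(148) · σ(296/148) = 1 · 3 = 3
  d = 296: 𝟙(296) · σ(296/296) = 1 · 1 = 1
Summing: (𝟙 * σ)(296) = 570 + 266 + 114 + 38 + 15 + 7 + 3 + 1 = 1014.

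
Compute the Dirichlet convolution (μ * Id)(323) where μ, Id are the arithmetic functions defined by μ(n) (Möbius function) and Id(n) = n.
(μ * Id)(323) = 288

Divisors of 323: [1, 17, 19, 323]. For each d | 323:
  d = 1: μ(1) · Id(323/1) = 1 · 323 = 323
  d = 17: μ(17) · Id(323/17) = -1 · 19 = -19
  d = 19: μ(19) · Id(323/19) = -1 · 17 = -17
  d = 323: μ(323) · Id(323/323) = 1 · 1 = 1
Summing: (μ * Id)(323) = 323 + -19 + -17 + 1 = 288.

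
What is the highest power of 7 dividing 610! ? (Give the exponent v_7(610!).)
v_7(610!) = 100

Legendre's formula: v_p(n!) = Σ_{k ≥ 1} ⌊n / p^k⌋. For p = 7, n = 610, the terms are:
  ⌊610/7^1⌋ = ⌊610/7⌋ = 87
  ⌊610/7^2⌋ = ⌊610/49⌋ = 12
  ⌊610/7^3⌋ = ⌊610/343⌋ = 1
(the next term ⌊610/7^4⌋ = 0, terminating the sum). Summing: v_7(610!) = 87 + 12 + 1 = 100.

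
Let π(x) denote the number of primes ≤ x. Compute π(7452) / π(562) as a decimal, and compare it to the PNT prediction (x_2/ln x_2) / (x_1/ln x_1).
π(7452)/π(562) = 943/102 ≈ 9.2451;  PNT prediction ≈ 9.4159.

π(562) = 102 and π(7452) = 943, so π(7452)/π(562) ≈ 9.2451. The PNT-predicted ratio is (7452/ln(7452)) / (562/ln(562)) ≈ 9.4159. The two agree to within a few percent, as expected.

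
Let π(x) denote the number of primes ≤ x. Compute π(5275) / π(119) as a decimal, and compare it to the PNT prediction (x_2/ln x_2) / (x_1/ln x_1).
π(5275)/π(119) = 699/30 ≈ 23.3000;  PNT prediction ≈ 24.7176.

π(119) = 30 and π(5275) = 699, so π(5275)/π(119) ≈ 23.3000. The PNT-predicted ratio is (5275/ln(5275)) / (119/ln(119)) ≈ 24.7176. The two agree to within a few percent, as expected.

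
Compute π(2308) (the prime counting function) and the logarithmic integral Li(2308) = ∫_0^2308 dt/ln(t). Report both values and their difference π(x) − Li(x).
π(2308) = 342;  Li(2308) ≈ 354.94;  π(x) − Li(x) ≈ -12.94.

Direct count of primes ≤ 2308 gives π(2308) = 342. Numerical evaluation of the logarithmic integral gives Li(2308) ≈ 354.94. The difference π(x) − Li(x) ≈ -12.94 is typically negative for small/moderate x (Li(x) overestimates), though Littlewood's theorem shows this sign changes infinitely often.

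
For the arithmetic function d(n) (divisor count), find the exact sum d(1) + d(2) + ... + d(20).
Σ_{n ≤ 20} d(n) = 66

Compute d(n) for each 1 ≤ n ≤ 20: d(1) = 1, d(2) = 2, d(3) = 2, d(4) = 3, d(5) = 2, d(6) = 4, d(7) = 2, d(8) = 4, d(9) = 3, d(10) = 4, d(11) = 2, d(12) = 6, d(13) = 2, d(14) = 4, d(15) = 4, d(16) = 5, d(17) = 2, d(18) = 6, d(19) = 2, d(20) = 6. Summing all 20 values: 66. (Dirichlet's divisor formula: Σ_{n ≤ x} d(n) = x ln(x) + (2γ − 1) x + O(√x). For x = 20, the asymptotic estimate is ≈ 63.00.)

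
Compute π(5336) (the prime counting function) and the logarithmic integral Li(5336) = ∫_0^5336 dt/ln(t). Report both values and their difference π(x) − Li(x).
π(5336) = 706;  Li(5336) ≈ 723.58;  π(x) − Li(x) ≈ -17.58.

Direct count of primes ≤ 5336 gives π(5336) = 706. Numerical evaluation of the logarithmic integral gives Li(5336) ≈ 723.58. The difference π(x) − Li(x) ≈ -17.58 is typically negative for small/moderate x (Li(x) overestimates), though Littlewood's theorem shows this sign changes infinitely often.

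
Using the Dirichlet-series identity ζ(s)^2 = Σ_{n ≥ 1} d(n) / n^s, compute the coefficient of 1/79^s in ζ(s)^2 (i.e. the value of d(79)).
d(79) = 2

ζ(s)^2 = (Σ 1/m^s)(Σ 1/k^s). The coefficient of 1/n^s in the product is the number of ordered pairs (m, k) with mk = n, which equals d(n). For n = 79, divisors are [1, 79], so d(79) = 2.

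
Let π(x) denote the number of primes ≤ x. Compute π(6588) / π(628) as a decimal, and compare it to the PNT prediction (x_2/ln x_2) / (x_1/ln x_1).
π(6588)/π(628) = 852/114 ≈ 7.4737;  PNT prediction ≈ 7.6862.

π(628) = 114 and π(6588) = 852, so π(6588)/π(628) ≈ 7.4737. The PNT-predicted ratio is (6588/ln(6588)) / (628/ln(628)) ≈ 7.6862. The two agree to within a few percent, as expected.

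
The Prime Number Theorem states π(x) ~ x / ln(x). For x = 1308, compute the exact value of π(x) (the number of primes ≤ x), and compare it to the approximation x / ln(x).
π(1308) = 214;  x/ln(x) ≈ 182.27;  relative error ≈ 14.83%.

Directly count primes up to 1308: π(1308) = 214. The PNT approximation gives 1308/ln(1308) ≈ 1308/7.17625 ≈ 182.27. Relative error (π(x) − x/ln(x)) / π(x) ≈ 14.83%; the approximation is known to undercount slightly (Li(x) is a better estimate).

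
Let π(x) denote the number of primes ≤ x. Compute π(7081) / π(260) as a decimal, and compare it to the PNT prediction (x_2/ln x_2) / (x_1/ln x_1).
π(7081)/π(260) = 909/55 ≈ 16.5273;  PNT prediction ≈ 17.0829.

π(260) = 55 and π(7081) = 909, so π(7081)/π(260) ≈ 16.5273. The PNT-predicted ratio is (7081/ln(7081)) / (260/ln(260)) ≈ 17.0829. The two agree to within a few percent, as expected.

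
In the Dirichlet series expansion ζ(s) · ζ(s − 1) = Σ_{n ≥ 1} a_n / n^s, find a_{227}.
σ(227) = 228

In the product (Σ m^0/m^s)(Σ k / k^s) = Σ (Σ_{d | n} d) / n^s, the coefficient of 1/n^s is σ(n) = Σ_{d | n} d. For n = 227, divisors are [1, 227]; summing: σ(227) = 228.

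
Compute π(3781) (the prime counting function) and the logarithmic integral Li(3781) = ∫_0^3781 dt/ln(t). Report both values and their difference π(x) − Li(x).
π(3781) = 526;  Li(3781) ≈ 538.87;  π(x) − Li(x) ≈ -12.87.

Direct count of primes ≤ 3781 gives π(3781) = 526. Numerical evaluation of the logarithmic integral gives Li(3781) ≈ 538.87. The difference π(x) − Li(x) ≈ -12.87 is typically negative for small/moderate x (Li(x) overestimates), though Littlewood's theorem shows this sign changes infinitely often.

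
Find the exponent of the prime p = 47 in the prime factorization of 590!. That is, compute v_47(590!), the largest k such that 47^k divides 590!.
v_47(590!) = 12

Legendre's formula: v_p(n!) = Σ_{k ≥ 1} ⌊n / p^k⌋. For p = 47, n = 590, the terms are:
  ⌊590/47^1⌋ = ⌊590/47⌋ = 12
(the next term ⌊590/47^2⌋ = 0, terminating the sum). Summing: v_47(590!) = 12 = 12.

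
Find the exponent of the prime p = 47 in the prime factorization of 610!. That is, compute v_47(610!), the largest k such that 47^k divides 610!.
v_47(610!) = 12

Legendre's formula: v_p(n!) = Σ_{k ≥ 1} ⌊n / p^k⌋. For p = 47, n = 610, the terms are:
  ⌊610/47^1⌋ = ⌊610/47⌋ = 12
(the next term ⌊610/47^2⌋ = 0, terminating the sum). Summing: v_47(610!) = 12 = 12.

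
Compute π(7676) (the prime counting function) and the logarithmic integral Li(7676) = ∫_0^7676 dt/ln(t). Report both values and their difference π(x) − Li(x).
π(7676) = 973;  Li(7676) ≈ 990.28;  π(x) − Li(x) ≈ -17.28.

Direct count of primes ≤ 7676 gives π(7676) = 973. Numerical evaluation of the logarithmic integral gives Li(7676) ≈ 990.28. The difference π(x) − Li(x) ≈ -17.28 is typically negative for small/moderate x (Li(x) overestimates), though Littlewood's theorem shows this sign changes infinitely often.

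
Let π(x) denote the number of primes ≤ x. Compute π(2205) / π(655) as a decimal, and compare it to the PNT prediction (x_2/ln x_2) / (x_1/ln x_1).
π(2205)/π(655) = 328/119 ≈ 2.7563;  PNT prediction ≈ 2.8356.

π(655) = 119 and π(2205) = 328, so π(2205)/π(655) ≈ 2.7563. The PNT-predicted ratio is (2205/ln(2205)) / (655/ln(655)) ≈ 2.8356. The two agree to within a few percent, as expected.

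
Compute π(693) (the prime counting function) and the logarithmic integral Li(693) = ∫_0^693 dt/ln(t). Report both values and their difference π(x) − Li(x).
π(693) = 125;  Li(693) ≈ 132.02;  π(x) − Li(x) ≈ -7.02.

Direct count of primes ≤ 693 gives π(693) = 125. Numerical evaluation of the logarithmic integral gives Li(693) ≈ 132.02. The difference π(x) − Li(x) ≈ -7.02 is typically negative for small/moderate x (Li(x) overestimates), though Littlewood's theorem shows this sign changes infinitely often.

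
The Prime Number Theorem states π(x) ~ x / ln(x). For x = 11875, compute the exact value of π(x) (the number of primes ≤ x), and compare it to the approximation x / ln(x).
π(11875) = 1423;  x/ln(x) ≈ 1265.70;  relative error ≈ 11.05%.

Directly count primes up to 11875: π(11875) = 1423. The PNT approximation gives 11875/ln(11875) ≈ 11875/9.38219 ≈ 1265.70. Relative error (π(x) − x/ln(x)) / π(x) ≈ 11.05%; the approximation is known to undercount slightly (Li(x) is a better estimate).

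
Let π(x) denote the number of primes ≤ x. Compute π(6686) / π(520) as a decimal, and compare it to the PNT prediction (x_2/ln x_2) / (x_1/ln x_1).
π(6686)/π(520) = 861/97 ≈ 8.8763;  PNT prediction ≈ 9.1294.

π(520) = 97 and π(6686) = 861, so π(6686)/π(520) ≈ 8.8763. The PNT-predicted ratio is (6686/ln(6686)) / (520/ln(520)) ≈ 9.1294. The two agree to within a few percent, as expected.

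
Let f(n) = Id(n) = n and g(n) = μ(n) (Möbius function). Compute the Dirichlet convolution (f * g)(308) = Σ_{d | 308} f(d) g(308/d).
(Id * μ)(308) = 120

Divisors of 308: [1, 2, 4, 7, 11, 14, 22, 28, 44, 77, 154, 308]. For each d | 308:
  d = 1: Id(1) · μ(308/1) = 1 · 0 = 0
  d = 2: Id(2) · μ(308/2) = 2 · -1 = -2
  d = 4: Id(4) · μ(308/4) = 4 · 1 = 4
  d = 7: Id(7) · μ(308/7) = 7 · 0 = 0
  d = 11: Id(11) · μ(308/11) = 11 · 0 = 0
  d = 14: Id(14) · μ(308/14) = 14 · 1 = 14
  d = 22: Id(22) · μ(308/22) = 22 · 1 = 22
  d = 28: Id(28) · μ(308/28) = 28 · -1 = -28
  d = 44: Id(44) · μ(308/44) = 44 · -1 = -44
  d = 77: Id(77) · μ(308/77) = 77 · 0 = 0
  d = 154: Id(154) · μ(308/154) = 154 · -1 = -154
  d = 308: Id(308) · μ(308/308) = 308 · 1 = 308
Summing: (Id * μ)(308) = 0 + -2 + 4 + 0 + 0 + 14 + 22 + -28 + -44 + 0 + -154 + 308 = 120.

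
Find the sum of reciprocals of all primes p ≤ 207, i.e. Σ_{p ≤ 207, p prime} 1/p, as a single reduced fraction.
Σ 1/p = 15202313841027497739047080375538859939135227730139536997746371469607707132833646367/7799922041683461553249199106329813876687996789903550945093032474868511536164700810

π(207) = 46, so the primes ≤ 207 are [2, 3, 5, 7, 11, 13, 17, 19, 23, 29, 31, 37, 41, 43, 47, 53, 59, 61, 67, 71, 73, 79, 83, 89, 97, 101, 103, 107, 109, 113, 127, 131, 137, 139, 149, 151, 157, 163, 167, 173, 179, 181, 191, 193, 197, 199]. Summing 1/p over these primes: 15202313841027497739047080375538859939135227730139536997746371469607707132833646367/7799922041683461553249199106329813876687996789903550945093032474868511536164700810 ≈ 1.9490. Mertens estimate ln ln(207) + 0.2615 ≈ 1.9354.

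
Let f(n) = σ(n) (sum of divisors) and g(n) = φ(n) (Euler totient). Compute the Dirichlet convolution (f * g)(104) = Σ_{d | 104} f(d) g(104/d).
(σ * φ)(104) = 832

Divisors of 104: [1, 2, 4, 8, 13, 26, 52, 104]. For each d | 104:
  d = 1: σ(1) · φ(104/1) = 1 · 48 = 48
  d = 2: σ(2) · φ(104/2) = 3 · 24 = 72
  d = 4: σ(4) · φ(104/4) = 7 · 12 = 84
  d = 8: σ(8) · φ(104/8) = 15 · 12 = 180
  d = 13: σ(13) · φ(104/13) = 14 · 4 = 56
  d = 26: σ(26) · φ(104/26) = 42 · 2 = 84
  d = 52: σ(52) · φ(104/52) = 98 · 1 = 98
  d = 104: σ(104) · φ(104/104) = 210 · 1 = 210
Summing: (σ * φ)(104) = 48 + 72 + 84 + 180 + 56 + 84 + 98 + 210 = 832.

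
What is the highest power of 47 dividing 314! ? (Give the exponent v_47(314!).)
v_47(314!) = 6

Legendre's formula: v_p(n!) = Σ_{k ≥ 1} ⌊n / p^k⌋. For p = 47, n = 314, the terms are:
  ⌊314/47^1⌋ = ⌊314/47⌋ = 6
(the next term ⌊314/47^2⌋ = 0, terminating the sum). Summing: v_47(314!) = 6 = 6.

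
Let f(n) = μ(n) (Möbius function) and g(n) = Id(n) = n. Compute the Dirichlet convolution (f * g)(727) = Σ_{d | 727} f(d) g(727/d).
(μ * Id)(727) = 726

Divisors of 727: [1, 727]. For each d | 727:
  d = 1: μ(1) · Id(727/1) = 1 · 727 = 727
  d = 727: μ(727) · Id(727/727) = -1 · 1 = -1
Summing: (μ * Id)(727) = 727 + -1 = 726.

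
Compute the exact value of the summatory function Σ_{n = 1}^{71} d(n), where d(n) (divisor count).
Σ_{n ≤ 71} d(n) = 314

Compute d(n) for each 1 ≤ n ≤ 71: d(1) = 1, d(2) = 2, d(3) = 2, d(4) = 3, d(5) = 2, d(6) = 4, d(7) = 2, d(8) = 4, d(9) = 3, d(10) = 4, d(11) = 2, d(12) = 6, d(13) = 2, d(14) = 4, d(15) = 4, d(16) = 5, d(17) = 2, d(18) = 6, d(19) = 2, d(20) = 6, d(21) = 4, d(22) = 4, d(23) = 2, d(24) = 8, d(25) = 3, d(26) = 4, d(27) = 4, d(28) = 6, d(29) = 2, d(30) = 8, d(31) = 2, d(32) = 6, d(33) = 4, d(34) = 4, d(35) = 4, d(36) = 9, d(37) = 2, d(38) = 4, d(39) = 4, d(40) = 8, d(41) = 2, d(42) = 8, d(43) = 2, d(44) = 6, d(45) = 6, d(46) = 4, d(47) = 2, d(48) = 10, d(49) = 3, d(50) = 6, d(51) = 4, d(52) = 6, d(53) = 2, d(54) = 8, d(55) = 4, d(56) = 8, d(57) = 4, d(58) = 4, d(59) = 2, d(60) = 12, d(61) = 2, d(62) = 4, d(63) = 6, d(64) = 7, d(65) = 4, d(66) = 8, d(67) = 2, d(68) = 6, d(69) = 4, d(70) = 8, d(71) = 2. Summing all 71 values: 314. (Dirichlet's divisor formula: Σ_{n ≤ x} d(n) = x ln(x) + (2γ − 1) x + O(√x). For x = 71, the asymptotic estimate is ≈ 313.61.)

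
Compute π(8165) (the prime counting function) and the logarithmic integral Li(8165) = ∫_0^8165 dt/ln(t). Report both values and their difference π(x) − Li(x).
π(8165) = 1024;  Li(8165) ≈ 1044.75;  π(x) − Li(x) ≈ -20.75.

Direct count of primes ≤ 8165 gives π(8165) = 1024. Numerical evaluation of the logarithmic integral gives Li(8165) ≈ 1044.75. The difference π(x) − Li(x) ≈ -20.75 is typically negative for small/moderate x (Li(x) overestimates), though Littlewood's theorem shows this sign changes infinitely often.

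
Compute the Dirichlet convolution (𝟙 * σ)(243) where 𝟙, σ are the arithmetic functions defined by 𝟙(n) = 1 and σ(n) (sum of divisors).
(𝟙 * σ)(243) = 543

Divisors of 243: [1, 3, 9, 27, 81, 243]. For each d | 243:
  d = 1: 𝟙(1) · σ(243/1) = 1 · 364 = 364
  d = 3: 𝟙(3) · σ(243/3) = 1 · 121 = 121
  d = 9: 𝟙(9) · σ(243/9) = 1 · 40 = 40
  d = 27: 𝟙(27) · σ(243/27) = 1 · 13 = 13
  d = 81: 𝟙(81) · σ(243/81) = 1 · 4 = 4
  d = 243: 𝟙(243) · σ(243/243) = 1 · 1 = 1
Summing: (𝟙 * σ)(243) = 364 + 121 + 40 + 13 + 4 + 1 = 543.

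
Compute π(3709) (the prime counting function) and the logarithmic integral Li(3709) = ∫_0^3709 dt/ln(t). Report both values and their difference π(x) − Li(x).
π(3709) = 518;  Li(3709) ≈ 530.12;  π(x) − Li(x) ≈ -12.12.

Direct count of primes ≤ 3709 gives π(3709) = 518. Numerical evaluation of the logarithmic integral gives Li(3709) ≈ 530.12. The difference π(x) − Li(x) ≈ -12.12 is typically negative for small/moderate x (Li(x) overestimates), though Littlewood's theorem shows this sign changes infinitely often.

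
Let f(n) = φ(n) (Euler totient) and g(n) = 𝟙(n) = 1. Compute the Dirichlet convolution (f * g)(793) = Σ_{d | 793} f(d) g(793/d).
(φ * 𝟙)(793) = 793

Divisors of 793: [1, 13, 61, 793]. For each d | 793:
  d = 1: φ(1) · 𝟙(793/1) = 1 · 1 = 1
  d = 13: φ(13) · 𝟙(793/13) = 12 · 1 = 12
  d = 61: φ(61) · 𝟙(793/61) = 60 · 1 = 60
  d = 793: φ(793) · 𝟙(793/793) = 720 · 1 = 720
Summing: (φ * 𝟙)(793) = 1 + 12 + 60 + 720 = 793.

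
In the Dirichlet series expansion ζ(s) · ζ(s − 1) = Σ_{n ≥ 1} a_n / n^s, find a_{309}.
σ(309) = 416

In the product (Σ m^0/m^s)(Σ k / k^s) = Σ (Σ_{d | n} d) / n^s, the coefficient of 1/n^s is σ(n) = Σ_{d | n} d. For n = 309, divisors are [1, 3, 103, 309]; summing: σ(309) = 416.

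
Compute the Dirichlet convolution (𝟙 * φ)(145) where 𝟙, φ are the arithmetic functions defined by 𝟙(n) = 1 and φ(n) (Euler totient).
(𝟙 * φ)(145) = 145

Divisors of 145: [1, 5, 29, 145]. For each d | 145:
  d = 1: 𝟙(1) · φ(145/1) = 1 · 112 = 112
  d = 5: 𝟙(5) · φ(145/5) = 1 · 28 = 28
  d = 29: 𝟙(29) · φ(145/29) = 1 · 4 = 4
  d = 145: 𝟙(145) · φ(145/145) = 1 · 1 = 1
Summing: (𝟙 * φ)(145) = 112 + 28 + 4 + 1 = 145.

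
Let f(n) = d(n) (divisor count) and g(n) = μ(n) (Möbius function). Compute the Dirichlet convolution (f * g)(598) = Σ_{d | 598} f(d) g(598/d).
(d * μ)(598) = 1

Divisors of 598: [1, 2, 13, 23, 26, 46, 299, 598]. For each d | 598:
  d = 1: d(1) · μ(598/1) = 1 · -1 = -1
  d = 2: d(2) · μ(598/2) = 2 · 1 = 2
  d = 13: d(13) · μ(598/13) = 2 · 1 = 2
  d = 23: d(23) · μ(598/23) = 2 · 1 = 2
  d = 26: d(26) · μ(598/26) = 4 · -1 = -4
  d = 46: d(46) · μ(598/46) = 4 · -1 = -4
  d = 299: d(299) · μ(598/299) = 4 · -1 = -4
  d = 598: d(598) · μ(598/598) = 8 · 1 = 8
Summing: (d * μ)(598) = -1 + 2 + 2 + 2 + -4 + -4 + -4 + 8 = 1.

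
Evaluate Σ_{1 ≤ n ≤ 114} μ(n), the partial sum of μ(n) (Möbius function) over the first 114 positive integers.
Σ_{n ≤ 114} μ(n) = -6

Compute μ(n) for each 1 ≤ n ≤ 114: μ(1) = 1, μ(2) = -1, μ(3) = -1, μ(4) = 0, μ(5) = -1, μ(6) = 1, μ(7) = -1, μ(8) = 0, μ(9) = 0, μ(10) = 1, μ(11) = -1, μ(12) = 0, μ(13) = -1, μ(14) = 1, μ(15) = 1, μ(16) = 0, μ(17) = -1, μ(18) = 0, μ(19) = -1, μ(20) = 0, μ(21) = 1, μ(22) = 1, μ(23) = -1, μ(24) = 0, μ(25) = 0, μ(26) = 1, μ(27) = 0, μ(28) = 0, μ(29) = -1, μ(30) = -1, μ(31) = -1, μ(32) = 0, μ(33) = 1, μ(34) = 1, μ(35) = 1, μ(36) = 0, μ(37) = -1, μ(38) = 1, μ(39) = 1, μ(40) = 0, μ(41) = -1, μ(42) = -1, μ(43) = -1, μ(44) = 0, μ(45) = 0, μ(46) = 1, μ(47) = -1, μ(48) = 0, μ(49) = 0, μ(50) = 0, μ(51) = 1, μ(52) = 0, μ(53) = -1, μ(54) = 0, μ(55) = 1, μ(56) = 0, μ(57) = 1, μ(58) = 1, μ(59) = -1, μ(60) = 0, μ(61) = -1, μ(62) = 1, μ(63) = 0, μ(64) = 0, μ(65) = 1, μ(66) = -1, μ(67) = -1, μ(68) = 0, μ(69) = 1, μ(70) = -1, μ(71) = -1, μ(72) = 0, μ(73) = -1, μ(74) = 1, μ(75) = 0, μ(76) = 0, μ(77) = 1, μ(78) = -1, μ(79) = -1, μ(80) = 0, μ(81) = 0, μ(82) = 1, μ(83) = -1, μ(84) = 0, μ(85) = 1, μ(86) = 1, μ(87) = 1, μ(88) = 0, μ(89) = -1, μ(90) = 0, μ(91) = 1, μ(92) = 0, μ(93) = 1, μ(94) = 1, μ(95) = 1, μ(96) = 0, μ(97) = -1, μ(98) = 0, μ(99) = 0, μ(100) = 0, μ(101) = -1, μ(102) = -1, μ(103) = -1, μ(104) = 0, μ(105) = -1, μ(106) = 1, μ(107) = -1, μ(108) = 0, μ(109) = -1, μ(110) = -1, μ(111) = 1, μ(112) = 0, μ(113) = -1, μ(114) = -1. Summing all 114 values: -6. (Mertens function M(x) = Σ_{n ≤ x} μ(n); on average M(x) should be small (PNT ⟺ M(x) = o(x)).)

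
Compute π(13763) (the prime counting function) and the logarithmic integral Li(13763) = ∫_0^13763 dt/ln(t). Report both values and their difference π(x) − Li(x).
π(13763) = 1629;  Li(13763) ≈ 1647.41;  π(x) − Li(x) ≈ -18.41.

Direct count of primes ≤ 13763 gives π(13763) = 1629. Numerical evaluation of the logarithmic integral gives Li(13763) ≈ 1647.41. The difference π(x) − Li(x) ≈ -18.41 is typically negative for small/moderate x (Li(x) overestimates), though Littlewood's theorem shows this sign changes infinitely often.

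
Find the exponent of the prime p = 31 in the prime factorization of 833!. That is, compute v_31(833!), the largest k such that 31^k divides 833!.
v_31(833!) = 26

Legendre's formula: v_p(n!) = Σ_{k ≥ 1} ⌊n / p^k⌋. For p = 31, n = 833, the terms are:
  ⌊833/31^1⌋ = ⌊833/31⌋ = 26
(the next term ⌊833/31^2⌋ = 0, terminating the sum). Summing: v_31(833!) = 26 = 26.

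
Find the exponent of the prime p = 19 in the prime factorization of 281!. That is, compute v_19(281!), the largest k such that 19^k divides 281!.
v_19(281!) = 14

Legendre's formula: v_p(n!) = Σ_{k ≥ 1} ⌊n / p^k⌋. For p = 19, n = 281, the terms are:
  ⌊281/19^1⌋ = ⌊281/19⌋ = 14
(the next term ⌊281/19^2⌋ = 0, terminating the sum). Summing: v_19(281!) = 14 = 14.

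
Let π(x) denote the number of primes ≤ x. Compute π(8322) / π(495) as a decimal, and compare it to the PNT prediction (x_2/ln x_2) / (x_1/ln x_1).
π(8322)/π(495) = 1044/94 ≈ 11.1064;  PNT prediction ≈ 11.5560.

π(495) = 94 and π(8322) = 1044, so π(8322)/π(495) ≈ 11.1064. The PNT-predicted ratio is (8322/ln(8322)) / (495/ln(495)) ≈ 11.5560. The two agree to within a few percent, as expected.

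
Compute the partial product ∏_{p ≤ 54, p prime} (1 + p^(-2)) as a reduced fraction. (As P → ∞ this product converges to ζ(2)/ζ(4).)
∏ = 5396954168104720000000000/3563579332076505044832837

The primes p ≤ 54 are [2, 3, 5, 7, 11, 13, 17, 19, 23, 29, 31, 37, 41, 43, 47, 53]. For each, (1 + 1/p^2) = (p^2 + 1)/p^2. Multiplying these fractions over p ∈ [2, 3, 5, 7, 11, 13, 17, 19, 23, 29, 31, 37, 41, 43, 47, 53] gives 5396954168104720000000000/3563579332076505044832837. (In the limit P → ∞ this tends to ζ(2)/ζ(4).)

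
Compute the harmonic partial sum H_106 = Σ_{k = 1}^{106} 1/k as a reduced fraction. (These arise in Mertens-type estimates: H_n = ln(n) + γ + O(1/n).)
H_106 = 760893664482154975191407476065305792641722041/145060212702939779988529042870810778780278080

Direct summation: H_106 = 1 + 1/2 + ... + 1/106. The least common denominator is lcm(1, ..., 106) = 725301063514698899942645214354053893901390400; over this denominator the numerator is 725301063514698899942645214354053893901390400 + 362650531757349449971322607177026946950695200 + 241767021171566299980881738118017964633796800 + 181325265878674724985661303588513473475347600 + 145060212702939779988529042870810778780278080 + 120883510585783149990440869059008982316898400 + 103614437644956985706092173479150556271627200 + 90662632939337362492830651794256736737673800 + 80589007057188766660293912706005988211265600 + 72530106351469889994264521435405389390139040 + 65936460319518081812967746759459444900126400 + 60441755292891574995220434529504491158449200 + 55792389501130684610972708796465684146260800 + 51807218822478492853046086739575278135813600 + 48353404234313259996176347623603592926759360 + 45331316469668681246415325897128368368836900 + 42664768442041111761332071432591405523611200 + 40294503528594383330146956353002994105632800 + 38173740184984152628560274439687047047441600 + 36265053175734944997132260717702694695069520 + 34538145881652328568697391159716852090542400 + 32968230159759040906483873379729722450063200 + 31534828848465169562723704971915386691364800 + 30220877646445787497610217264752245579224600 + 29012042540587955997705808574162155756055616 + 27896194750565342305486354398232842073130400 + 26863002352396255553431304235335329403755200 + 25903609411239246426523043369787639067906800 + 25010381500506858618711903943243237720737600 + 24176702117156629998088173811801796463379680 + 23396808500474158062665974656582383674238400 + 22665658234834340623207662948564184184418450 + 21978820106506027270989248919819814966708800 + 21332384221020555880666035716295702761805600 + 20722887528991397141218434695830111254325440 + 20147251764297191665073478176501497052816400 + 19602731446343213511963384171731186321659200 + 19086870092492076314280137219843523523720800 + 18597463167043561536990902932155228048753600 + 18132526587867472498566130358851347347534760 + 17690269841821924388845005228147655948814400 + 17269072940826164284348695579858426045271200 + 16867466593365090696340586380326834741892800 + 16484115079879520453241936689864861225031600 + 16117801411437753332058782541201197642253120 + 15767414424232584781361852485957693345682400 + 15431937521589338296652025837320295614923200 + 15110438823222893748805108632376122789612300 + 14802062520708140815156024782735793753089600 + 14506021270293977998852904287081077878027808 + 14221589480680370587110690477530468507870400 + 13948097375282671152743177199116421036565200 + 13684925726692432074389532346302903658516800 + 13431501176198127776715652117667664701877600 + 13187292063903616362593549351891888980025280 + 12951804705619623213261521684893819533953400 + 12724580061661384209520091479895682349147200 + 12505190750253429309355951971621618860368800 + 12293238364655913558349918887356845659345600 + 12088351058578314999044086905900898231689840 + 11890181369093424589223692038591047441006400 + 11698404250237079031332987328291191837119200 + 11512715293884109522899130386572284030180800 + 11332829117417170311603831474282092092209225 + 11158477900226136922194541759293136829252160 + 10989410053253013635494624459909907483354400 + 10825389007682073133472316632150058117931200 + 10666192110510277940333017858147851380902800 + 10511609616155056520907901657305128897121600 + 10361443764495698570609217347915055627162720 + 10215507936826745069614721328930336533822400 + 10073625882148595832536739088250748526408200 + 9935631007050669862228016634987039642484800 + 9801365723171606755981692085865593160829600 + 9670680846862651999235269524720718585351872 + 9543435046246038157140068609921761761860400 + 9419494331359725973281106679922777842875200 + 9298731583521780768495451466077614024376800 + 9181026120439226581552471067772834100017600 + 9066263293933736249283065179425673673767380 + 8954334117465418517810434745111776467918400 + 8845134920910962194422502614073827974407200 + 8738567030297577107742713425952456553028800 + 8634536470413082142174347789929213022635600 + 8532953688408222352266414286518281104722240 + 8433733296682545348170293190163417370946400 + 8336793833502286206237301314414412573579200 + 8242057539939760226620968344932430612515800 + 8149450151850549437557811397236560605633600 + 8058900705718876666029391270600598821126560 + 7970341357304383515853244113780812020894400 + 7883707212116292390680926242978846672841200 + 7798936166824719354221991552194127891412800 + 7715968760794669148326012918660147807461600 + 7634748036996830525712054887937409409488320 + 7555219411611446874402554316188061394806150 + 7477330551697926803532424890247978287643200 + 7401031260354070407578012391367896876544800 + 7326273368835342423663082973273271655569600 + 7253010635146988999426452143540538939013904 + 7181198648660385147946982320337167266350400 + 7110794740340185293555345238765234253935200 + 7041757898200960193617914702466542659236800 + 6974048687641335576371588599558210518282600 + 6907629176330465713739478231943370418108480 + 6842462863346216037194766173151451829258400 = 3804468322410774875957037380326528963208610205, so H_106 = 3804468322410774875957037380326528963208610205/725301063514698899942645214354053893901390400; reducing by gcd(3804468322410774875957037380326528963208610205, 725301063514698899942645214354053893901390400) = 5 gives 760893664482154975191407476065305792641722041/145060212702939779988529042870810778780278080 ≈ 5.24536. (The PNT-adjacent estimate ln(106) + γ ≈ 5.24065 matches within O(1/n).)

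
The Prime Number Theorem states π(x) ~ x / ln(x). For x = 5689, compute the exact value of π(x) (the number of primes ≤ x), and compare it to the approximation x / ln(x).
π(5689) = 749;  x/ln(x) ≈ 657.97;  relative error ≈ 12.15%.

Directly count primes up to 5689: π(5689) = 749. The PNT approximation gives 5689/ln(5689) ≈ 5689/8.64629 ≈ 657.97. Relative error (π(x) − x/ln(x)) / π(x) ≈ 12.15%; the approximation is known to undercount slightly (Li(x) is a better estimate).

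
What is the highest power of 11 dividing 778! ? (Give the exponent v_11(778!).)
v_11(778!) = 76

Legendre's formula: v_p(n!) = Σ_{k ≥ 1} ⌊n / p^k⌋. For p = 11, n = 778, the terms are:
  ⌊778/11^1⌋ = ⌊778/11⌋ = 70
  ⌊778/11^2⌋ = ⌊778/121⌋ = 6
(the next term ⌊778/11^3⌋ = 0, terminating the sum). Summing: v_11(778!) = 70 + 6 = 76.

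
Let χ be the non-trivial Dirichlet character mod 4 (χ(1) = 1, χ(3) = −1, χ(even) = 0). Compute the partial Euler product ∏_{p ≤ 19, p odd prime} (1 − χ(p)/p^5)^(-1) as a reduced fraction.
∏ = 8959395755957897476417566375/8993950909687588250159808512

The odd primes p ≤ 19 are [3, 5, 7, 11, 13, 17, 19]. For each, χ(p) = 1 if p ≡ 1 mod 4, χ(p) = −1 if p ≡ 3 mod 4. Taking (1 − χ(p)/p^5)^(-1) = p^5/(p^5 − χ(p)): (1 − (-1)/3^5)^(-1) · (1 − (1)/5^5)^(-1) · (1 − (-1)/7^5)^(-1) · (1 − (-1)/11^5)^(-1) · (1 − (1)/13^5)^(-1) · (1 − (1)/17^5)^(-1) · (1 − (-1)/19^5)^(-1) = 8959395755957897476417566375/8993950909687588250159808512.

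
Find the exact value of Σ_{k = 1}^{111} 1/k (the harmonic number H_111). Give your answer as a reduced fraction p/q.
H_111 = 813811190043550229600356295599093692454010452277/153803387341307877636928566091115101174034840640

Direct summation: H_111 = 1 + 1/2 + ... + 1/111. The least common denominator is lcm(1, ..., 111) = 8459186303771933270031071135011330564571916235200; over this denominator the numerator is 8459186303771933270031071135011330564571916235200 + 4229593151885966635015535567505665282285958117600 + 2819728767923977756677023711670443521523972078400 + 2114796575942983317507767783752832641142979058800 + 1691837260754386654006214227002266112914383247040 + 1409864383961988878338511855835221760761986039200 + 1208455186253133324290153019287332937795988033600 + 1057398287971491658753883891876416320571489529400 + 939909589307992585559007903890147840507990692800 + 845918630377193327003107113501133056457191623520 + 769016936706539388184642830455575505870174203200 + 704932191980994439169255927917610880380993019600 + 650706638751687174617774702693179274197839710400 + 604227593126566662145076509643666468897994016800 + 563945753584795551335404742334088704304794415680 + 528699143985745829376941945938208160285744764700 + 497599194339525486472415949118313562621877425600 + 469954794653996292779503951945073920253995346400 + 445220331777470172106898480790070029714311380800 + 422959315188596663501553556750566528228595811760 + 402818395417711108096717673095777645931996011200 + 384508468353269694092321415227787752935087101600 + 367790708859649272610046571087449154981387662400 + 352466095990497219584627963958805440190496509800 + 338367452150877330801242845400453222582876649408 + 325353319375843587308887351346589637098919855200 + 313303196435997528519669301296715946835996897600 + 302113796563283331072538254821833234448997008400 + 291696079440411492070036935690045881536962628800 + 281972876792397775667702371167044352152397207840 + 272876977541030105484873262419720340792642459200 + 264349571992872914688470972969104080142872382350 + 256338978902179796061547610151858501956724734400 + 248799597169762743236207974559156781310938712800 + 241691037250626664858030603857466587559197606720 + 234977397326998146389751975972536960126997673200 + 228626656858700899190028949594900826069511249600 + 222610165888735086053449240395035014857155690400 + 216902212917229058205924900897726424732613236800 + 211479657594298331750776778375283264114297905880 + 206321617165169104147099295975886111331022347200 + 201409197708855554048358836547888822965998005600 + 196725262878417052791420258953751873594695726400 + 192254234176634847046160707613893876467543550800 + 187981917861598517111801580778029568101598138560 + 183895354429824636305023285543724577490693831200 + 179982687314296452553852577340666607756849281600 + 176233047995248609792313981979402720095248254900 + 172636455179019046327164717041047562542284004800 + 169183726075438665400621422700226611291438324704 + 165866398113175162157471983039437854207292475200 + 162676659687921793654443675673294818549459927600 + 159607288750413835283605115754930765369281438400 + 156651598217998764259834650648357973417998448800 + 153803387341307877636928566091115101174034840640 + 151056898281641665536269127410916617224498504200 + 148406777259156724035632826930023343238103793600 + 145848039720205746035018467845022940768481314400 + 143376039046981919831035103983242890924947732800 + 140986438396198887833851185583522176076198603920 + 138675185307736610984115920246087386304457643200 + 136438488770515052742436631209860170396321229600 + 134272798472570369365572557698592548643998670400 + 132174785996436457344235486484552040071436191175 + 130141327750337434923554940538635854839567942080 + 128169489451089898030773805075929250978362367200 + 126256511996596018955687628880766127829431585600 + 124399798584881371618103987279578390655469356400 + 122596902953216424203348857029149718327129220800 + 120845518625313332429015301928733293779598803360 + 119143469067210327746916494859314514993970651200 + 117488698663499073194875987986268480063498836600 + 115879264435231962603165358013853843350300222400 + 114313328429350449595014474797450413034755624800 + 112789150716959110267080948466817740860958883136 + 111305082944367543026724620197517507428577845200 + 109859562386648484026377547207939357981453457600 + 108451106458614529102962450448863212366306618400 + 107078307642682699620646470063434564108505268800 + 105739828797149165875388389187641632057148952940 + 104434398811999176173223100432238648945332299200 + 103160808582584552073549647987943055665511173600 + 101917907274360641807603266686883500777974894400 + 100704598854427777024179418273944411482999002800 + 99519838867905097294483189823662712524375485120 + 98362631439208526395710129476875936797347863200 + 97232026480137164023345645230015293845654209600 + 96127117088317423523080353806946938233771775400 + 95047037121032958090236754325970006343504676800 + 93990958930799258555900790389014784050799069280 + 92958091250241024945396386099025610599691387200 + 91947677214912318152511642771862288745346915600 + 90958992513676701828291087473240113597547486400 + 89991343657148226276926288670333303878424640800 + 89044066355494034421379696158014005942862276160 + 88116523997624304896156990989701360047624127450 + 87208106224452920309598671494962170768782641600 + 86318227589509523163582358520523781271142002400 + 85446326300726598687182536717286167318908244800 + 84591863037719332700310711350113305645719162352 + 83754319839326071980505654802092381827444715200 + 82933199056587581078735991519718927103646237600 + 82128022366717798738165739174867287034678798400 + 81338329843960896827221837836647409274729963800 + 80563679083542221619343534619155529186399202240 + 79803644375206917641802557877465382684640719200 + 79057815923102180093748328364591874435251553600 + 78325799108999382129917325324178986708999224400 + 77607213796072782293863037935883766647448772800 + 76901693670653938818464283045557550587017420320 + 76208885619566966396676316531633608689837083200 = 44759615452395262628019596257950153084970574875235, so H_111 = 44759615452395262628019596257950153084970574875235/8459186303771933270031071135011330564571916235200; reducing by gcd(44759615452395262628019596257950153084970574875235, 8459186303771933270031071135011330564571916235200) = 55 gives 813811190043550229600356295599093692454010452277/153803387341307877636928566091115101174034840640 ≈ 5.29124. (The PNT-adjacent estimate ln(111) + γ ≈ 5.28675 matches within O(1/n).)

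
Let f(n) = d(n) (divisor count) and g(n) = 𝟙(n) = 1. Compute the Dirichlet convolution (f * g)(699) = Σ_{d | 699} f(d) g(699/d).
(d * 𝟙)(699) = 9

Divisors of 699: [1, 3, 233, 699]. For each d | 699:
  d = 1: d(1) · 𝟙(699/1) = 1 · 1 = 1
  d = 3: d(3) · 𝟙(699/3) = 2 · 1 = 2
  d = 233: d(233) · 𝟙(699/233) = 2 · 1 = 2
  d = 699: d(699) · 𝟙(699/699) = 4 · 1 = 4
Summing: (d * 𝟙)(699) = 1 + 2 + 2 + 4 = 9.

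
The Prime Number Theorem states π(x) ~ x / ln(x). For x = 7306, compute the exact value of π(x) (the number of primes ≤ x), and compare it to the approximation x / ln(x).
π(7306) = 930;  x/ln(x) ≈ 821.23;  relative error ≈ 11.70%.

Directly count primes up to 7306: π(7306) = 930. The PNT approximation gives 7306/ln(7306) ≈ 7306/8.89645 ≈ 821.23. Relative error (π(x) − x/ln(x)) / π(x) ≈ 11.70%; the approximation is known to undercount slightly (Li(x) is a better estimate).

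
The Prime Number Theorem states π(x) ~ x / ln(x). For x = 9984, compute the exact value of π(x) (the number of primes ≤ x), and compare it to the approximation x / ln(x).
π(9984) = 1229;  x/ln(x) ≈ 1084.19;  relative error ≈ 11.78%.

Directly count primes up to 9984: π(9984) = 1229. The PNT approximation gives 9984/ln(9984) ≈ 9984/9.20874 ≈ 1084.19. Relative error (π(x) − x/ln(x)) / π(x) ≈ 11.78%; the approximation is known to undercount slightly (Li(x) is a better estimate).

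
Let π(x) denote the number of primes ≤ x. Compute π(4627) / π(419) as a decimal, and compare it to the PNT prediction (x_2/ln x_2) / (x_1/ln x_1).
π(4627)/π(419) = 624/81 ≈ 7.7037;  PNT prediction ≈ 7.9003.

π(419) = 81 and π(4627) = 624, so π(4627)/π(419) ≈ 7.7037. The PNT-predicted ratio is (4627/ln(4627)) / (419/ln(419)) ≈ 7.9003. The two agree to within a few percent, as expected.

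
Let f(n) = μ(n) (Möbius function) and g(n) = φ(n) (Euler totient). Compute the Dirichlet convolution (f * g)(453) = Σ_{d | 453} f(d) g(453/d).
(μ * φ)(453) = 149

Divisors of 453: [1, 3, 151, 453]. For each d | 453:
  d = 1: μ(1) · φ(453/1) = 1 · 300 = 300
  d = 3: μ(3) · φ(453/3) = -1 · 150 = -150
  d = 151: μ(151) · φ(453/151) = -1 · 2 = -2
  d = 453: μ(453) · φ(453/453) = 1 · 1 = 1
Summing: (μ * φ)(453) = 300 + -150 + -2 + 1 = 149.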